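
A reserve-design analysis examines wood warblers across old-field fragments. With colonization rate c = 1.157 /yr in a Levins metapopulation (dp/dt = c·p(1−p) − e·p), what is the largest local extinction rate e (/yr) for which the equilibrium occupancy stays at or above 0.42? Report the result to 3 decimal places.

0.671

1 − e/c ≥ 0.42 ⇒ e ≤ c(1 − 0.42) = 1.157 × 0.5800.
e_max = 0.6711.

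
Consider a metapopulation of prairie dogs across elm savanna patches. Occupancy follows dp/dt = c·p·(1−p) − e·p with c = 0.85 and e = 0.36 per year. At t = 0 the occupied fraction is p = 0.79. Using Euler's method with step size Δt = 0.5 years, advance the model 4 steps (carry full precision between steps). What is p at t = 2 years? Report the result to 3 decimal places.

0.627

Update rule: p ← p + [c·p·(1−p) − e·p]·Δt with Δt = 0.5.
  1  |  dp/dt·Δt = -0.071693  |  p_1 = 0.718307
  2  |  dp/dt·Δt = -0.043300  |  p_2 = 0.675007
  3  |  dp/dt·Δt = -0.028268  |  p_3 = 0.646739
  4  |  dp/dt·Δt = -0.019314  |  p_4 = 0.627425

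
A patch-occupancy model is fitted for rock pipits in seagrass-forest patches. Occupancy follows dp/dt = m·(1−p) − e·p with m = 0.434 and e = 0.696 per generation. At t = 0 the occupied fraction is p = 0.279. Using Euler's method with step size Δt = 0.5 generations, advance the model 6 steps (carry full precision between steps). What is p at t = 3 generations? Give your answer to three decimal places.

0.383

Update rule: p ← p + [m·(1−p) − e·p]·Δt with Δt = 0.5.
  1  |  dp/dt·Δt = +0.059365  |  p_1 = 0.338365
  2  |  dp/dt·Δt = +0.025824  |  p_2 = 0.364189
  3  |  dp/dt·Δt = +0.011233  |  p_3 = 0.375422
  4  |  dp/dt·Δt = +0.004887  |  p_4 = 0.380309
  5  |  dp/dt·Δt = +0.002126  |  p_5 = 0.382434
  6  |  dp/dt·Δt = +0.000925  |  p_6 = 0.383359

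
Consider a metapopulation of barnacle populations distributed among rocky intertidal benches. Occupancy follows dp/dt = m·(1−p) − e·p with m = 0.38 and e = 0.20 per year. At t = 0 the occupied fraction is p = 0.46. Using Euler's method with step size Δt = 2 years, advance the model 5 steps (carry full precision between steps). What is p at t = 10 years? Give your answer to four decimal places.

Update rule: p ← p + [m·(1−p) − e·p]·Δt with Δt = 2.
  1  |  dp/dt·Δt = +0.226400  |  p_1 = 0.686400
  2  |  dp/dt·Δt = -0.036224  |  p_2 = 0.650176
  3  |  dp/dt·Δt = +0.005796  |  p_3 = 0.655972
  4  |  dp/dt·Δt = -0.000927  |  p_4 = 0.655045
  5  |  dp/dt·Δt = +0.000148  |  p_5 = 0.655193

0.6552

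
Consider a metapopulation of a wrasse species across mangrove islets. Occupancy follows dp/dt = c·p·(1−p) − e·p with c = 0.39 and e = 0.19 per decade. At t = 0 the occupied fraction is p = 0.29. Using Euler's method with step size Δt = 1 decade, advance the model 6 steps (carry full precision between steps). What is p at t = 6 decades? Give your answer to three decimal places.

Update rule: p ← p + [c·p·(1−p) − e·p]·Δt with Δt = 1.
step 1: Δp = +0.02520, p = 0.31520
step 2: Δp = +0.02429, p = 0.33949
step 3: Δp = +0.02295, p = 0.36244
step 4: Δp = +0.02126, p = 0.38370
step 5: Δp = +0.01932, p = 0.40302
step 6: Δp = +0.01726, p = 0.42028

0.420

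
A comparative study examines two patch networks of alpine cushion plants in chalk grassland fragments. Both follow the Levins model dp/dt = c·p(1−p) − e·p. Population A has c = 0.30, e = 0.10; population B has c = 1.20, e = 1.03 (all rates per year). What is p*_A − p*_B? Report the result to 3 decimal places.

0.525

A: p*_A = 1 − 0.10/0.30 = 0.6667.
B: p*_B = 1 − 1.03/1.20 = 0.1417.
p*_A − p*_B = 0.6667 − 0.1417 = 0.5250.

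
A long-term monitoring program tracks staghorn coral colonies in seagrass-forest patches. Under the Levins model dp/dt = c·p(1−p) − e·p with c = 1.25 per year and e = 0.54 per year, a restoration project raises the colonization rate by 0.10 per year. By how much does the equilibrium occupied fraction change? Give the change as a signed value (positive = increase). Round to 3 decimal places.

0.032

Before: p* = 1 − 0.54/1.25 = 0.5680.
After the change, c = 1.35, e = 0.54, so p* = 1 − 0.54/1.35 = 0.6000.
Δp* = 0.6000 − 0.5680 = +0.0320.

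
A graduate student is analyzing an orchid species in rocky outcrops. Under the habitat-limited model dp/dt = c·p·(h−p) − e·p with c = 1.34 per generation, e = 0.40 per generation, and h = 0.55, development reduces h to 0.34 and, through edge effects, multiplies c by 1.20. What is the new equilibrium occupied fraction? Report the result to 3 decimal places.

0.091

Before: p* = h − e/c = 0.55 − 0.40/1.34 = 0.55 − 0.2985 = 0.2515.
After: c = 1.608, e = 0.4, h = 0.34; p* = 0.34 − 0.4/1.608 = 0.0912.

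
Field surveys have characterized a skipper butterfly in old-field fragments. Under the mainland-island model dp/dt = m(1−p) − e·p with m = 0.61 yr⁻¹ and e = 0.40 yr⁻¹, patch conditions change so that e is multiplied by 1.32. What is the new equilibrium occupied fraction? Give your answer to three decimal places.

Before: p* = 0.61/(0.61+0.40) = 0.6040.
After: m = 0.61, e = 0.528; p* = 0.61/1.1380 = 0.5360.

0.536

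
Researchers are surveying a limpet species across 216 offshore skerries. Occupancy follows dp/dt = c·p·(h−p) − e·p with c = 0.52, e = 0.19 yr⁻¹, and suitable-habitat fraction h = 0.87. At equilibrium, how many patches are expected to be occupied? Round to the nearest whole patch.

109

p* = h − e/c = 0.87 − 0.3654 = 0.5046.
Expected occupied patches = N × p* = 216 × 0.5046 = 109.00 ≈ 109.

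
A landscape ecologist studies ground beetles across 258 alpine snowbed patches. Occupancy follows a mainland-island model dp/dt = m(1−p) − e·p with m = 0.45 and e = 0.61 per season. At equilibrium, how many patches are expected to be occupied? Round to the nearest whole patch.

110

p* = m/(m+e) = 0.45/1.0600 = 0.4245.
Expected occupied patches = N × p* = 258 × 0.4245 = 109.53 ≈ 110.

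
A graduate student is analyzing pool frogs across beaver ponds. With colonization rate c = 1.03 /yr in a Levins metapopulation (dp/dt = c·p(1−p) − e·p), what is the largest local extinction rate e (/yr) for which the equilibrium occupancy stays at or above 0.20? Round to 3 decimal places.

1 − e/c ≥ 0.20 ⇒ e ≤ c(1 − 0.20) = 1.03 × 0.8000.
e_max = 0.8240.

0.824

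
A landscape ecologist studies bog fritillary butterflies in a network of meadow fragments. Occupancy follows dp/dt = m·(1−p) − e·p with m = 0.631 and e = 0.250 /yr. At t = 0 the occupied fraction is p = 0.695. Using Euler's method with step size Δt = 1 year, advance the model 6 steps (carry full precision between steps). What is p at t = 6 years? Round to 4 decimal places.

0.7162

Update rule: p ← p + [m·(1−p) − e·p]·Δt with Δt = 1.
  1  |  dp/dt·Δt = +0.018705  |  p_1 = 0.713705
  2  |  dp/dt·Δt = +0.002226  |  p_2 = 0.715931
  3  |  dp/dt·Δt = +0.000265  |  p_3 = 0.716196
  4  |  dp/dt·Δt = +0.000032  |  p_4 = 0.716227
  5  |  dp/dt·Δt = +0.000004  |  p_5 = 0.716231
  6  |  dp/dt·Δt = +0.000000  |  p_6 = 0.716231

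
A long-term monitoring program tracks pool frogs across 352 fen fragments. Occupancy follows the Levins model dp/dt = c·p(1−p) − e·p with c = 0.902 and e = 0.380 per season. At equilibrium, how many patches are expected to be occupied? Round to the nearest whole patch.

p* = 1 − e/c = 1 − 0.380/0.902 = 0.5787.
Expected occupied patches = N × p* = 352 × 0.5787 = 203.71 ≈ 204.

204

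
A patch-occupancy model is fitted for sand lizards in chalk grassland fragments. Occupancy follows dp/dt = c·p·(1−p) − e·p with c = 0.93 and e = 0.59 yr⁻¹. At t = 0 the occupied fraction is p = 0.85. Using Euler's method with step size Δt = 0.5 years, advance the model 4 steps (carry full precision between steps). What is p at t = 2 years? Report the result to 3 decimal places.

0.479

Update rule: p ← p + [c·p·(1−p) − e·p]·Δt with Δt = 0.5.
  1  |  dp/dt·Δt = -0.191462  |  p_1 = 0.658537
  2  |  dp/dt·Δt = -0.089706  |  p_2 = 0.568832
  3  |  dp/dt·Δt = -0.053758  |  p_3 = 0.515073
  4  |  dp/dt·Δt = -0.035802  |  p_4 = 0.479271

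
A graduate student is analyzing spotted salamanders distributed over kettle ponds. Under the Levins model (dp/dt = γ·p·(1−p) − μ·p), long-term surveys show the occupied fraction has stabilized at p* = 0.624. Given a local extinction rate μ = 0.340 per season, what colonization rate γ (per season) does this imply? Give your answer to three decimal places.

At equilibrium γ(1−p*) = μ, so γ = μ/(1−p*).
γ = 0.340/(1 − 0.624) = 0.340/0.3760 = 0.9043.

0.904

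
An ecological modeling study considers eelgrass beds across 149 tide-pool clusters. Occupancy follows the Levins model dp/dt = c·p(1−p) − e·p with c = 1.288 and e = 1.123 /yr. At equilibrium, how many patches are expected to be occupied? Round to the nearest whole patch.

19

p* = 1 − e/c = 1 − 1.123/1.288 = 0.1281.
Expected occupied patches = N × p* = 149 × 0.1281 = 19.09 ≈ 19.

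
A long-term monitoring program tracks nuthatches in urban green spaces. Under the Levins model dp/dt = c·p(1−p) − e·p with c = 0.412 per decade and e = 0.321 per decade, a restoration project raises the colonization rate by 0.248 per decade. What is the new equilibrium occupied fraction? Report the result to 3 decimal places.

Before: p* = 1 − 0.321/0.412 = 0.2209.
After the change, c = 0.66, e = 0.321, so p* = 1 − 0.321/0.66 = 0.5136.

0.514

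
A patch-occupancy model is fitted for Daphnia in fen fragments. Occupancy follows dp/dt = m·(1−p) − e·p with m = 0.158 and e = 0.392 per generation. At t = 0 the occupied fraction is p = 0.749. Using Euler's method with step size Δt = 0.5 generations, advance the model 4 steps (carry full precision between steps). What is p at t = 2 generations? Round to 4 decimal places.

0.4148

Update rule: p ← p + [m·(1−p) − e·p]·Δt with Δt = 0.5.
step 1: Δp = -0.12698, p = 0.62203
step 2: Δp = -0.09206, p = 0.52997
step 3: Δp = -0.06674, p = 0.46323
step 4: Δp = -0.04839, p = 0.41484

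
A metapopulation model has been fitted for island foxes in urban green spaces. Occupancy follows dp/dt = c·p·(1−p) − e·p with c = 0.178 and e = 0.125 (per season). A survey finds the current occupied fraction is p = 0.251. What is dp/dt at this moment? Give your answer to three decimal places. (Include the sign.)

0.002

Colonization term: c·p·(1−p) = 0.178×0.251×0.7490 = 0.03346.
Extinction term: e·p = 0.03138.
dp/dt = 0.03346 − 0.03138 = 0.00209.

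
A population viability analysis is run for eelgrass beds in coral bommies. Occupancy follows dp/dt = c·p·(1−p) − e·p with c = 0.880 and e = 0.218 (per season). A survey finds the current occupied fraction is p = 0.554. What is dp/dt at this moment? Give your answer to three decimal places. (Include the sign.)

Colonization term: c·p·(1−p) = 0.880×0.554×0.4460 = 0.21743.
Extinction term: e·p = 0.12077.
dp/dt = 0.21743 − 0.12077 = 0.09666.

0.097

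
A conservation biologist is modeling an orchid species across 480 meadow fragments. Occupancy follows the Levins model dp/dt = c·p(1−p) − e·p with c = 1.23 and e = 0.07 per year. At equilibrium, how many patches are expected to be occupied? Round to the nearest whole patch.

p* = 1 − e/c = 1 − 0.07/1.23 = 0.9431.
Expected occupied patches = N × p* = 480 × 0.9431 = 452.68 ≈ 453.

453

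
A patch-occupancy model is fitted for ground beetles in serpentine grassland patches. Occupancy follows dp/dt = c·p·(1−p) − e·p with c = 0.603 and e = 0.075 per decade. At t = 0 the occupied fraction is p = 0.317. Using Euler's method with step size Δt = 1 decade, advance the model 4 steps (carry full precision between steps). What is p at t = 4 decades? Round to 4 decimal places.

Update rule: p ← p + [c·p·(1−p) − e·p]·Δt with Δt = 1.
  1  |  dp/dt·Δt = +0.106781  |  p_1 = 0.423781
  2  |  dp/dt·Δt = +0.115463  |  p_2 = 0.539245
  3  |  dp/dt·Δt = +0.109378  |  p_3 = 0.648622
  4  |  dp/dt·Δt = +0.088784  |  p_4 = 0.737406

0.7374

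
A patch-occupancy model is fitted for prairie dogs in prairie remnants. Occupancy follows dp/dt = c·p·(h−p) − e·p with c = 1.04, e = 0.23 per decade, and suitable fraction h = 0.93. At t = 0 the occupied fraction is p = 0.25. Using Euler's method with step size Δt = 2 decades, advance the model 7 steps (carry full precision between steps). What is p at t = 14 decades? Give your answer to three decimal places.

Update rule: p ← p + [c·p·(h−p) − e·p]·Δt with Δt = 2.
  1  |  dp/dt·Δt = +0.238600  |  p_1 = 0.488600
  2  |  dp/dt·Δt = +0.223834  |  p_2 = 0.712434
  3  |  dp/dt·Δt = -0.005316  |  p_3 = 0.707118
  4  |  dp/dt·Δt = +0.002542  |  p_4 = 0.709660
  5  |  dp/dt·Δt = -0.001201  |  p_5 = 0.708459
  6  |  dp/dt·Δt = +0.000571  |  p_6 = 0.709030
  7  |  dp/dt·Δt = -0.000271  |  p_7 = 0.708759

0.709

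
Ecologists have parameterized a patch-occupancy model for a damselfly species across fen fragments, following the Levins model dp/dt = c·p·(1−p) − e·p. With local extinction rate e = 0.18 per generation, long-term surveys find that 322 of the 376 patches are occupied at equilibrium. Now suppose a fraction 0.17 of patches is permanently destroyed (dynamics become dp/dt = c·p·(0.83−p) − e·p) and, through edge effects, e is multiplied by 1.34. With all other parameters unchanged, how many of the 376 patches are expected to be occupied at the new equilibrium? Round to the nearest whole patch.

240

Observed p* = 322/376 = 0.85638.
Balance c(1−p*) = e gives c = e/(1 − 0.85638) = 0.18/0.14362 = 1.25331.
New p* = 0.83 − e/c = 0.83 − 0.24120/1.25331 = 0.63755.
Expected occupied = 376 × 0.63755 = 239.72 ≈ 240.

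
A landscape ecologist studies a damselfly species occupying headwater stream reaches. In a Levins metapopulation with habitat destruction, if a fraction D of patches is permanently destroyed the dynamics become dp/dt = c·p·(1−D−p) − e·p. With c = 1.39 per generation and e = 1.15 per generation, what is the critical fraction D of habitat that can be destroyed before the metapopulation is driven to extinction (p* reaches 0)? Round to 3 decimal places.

0.173

The nontrivial equilibrium is p* = (1−D) − e/c; extinction occurs when this hits zero.
So D_crit = 1 − e/c = 1 − 1.15/1.39 = 1 − 0.8273 = 0.1727.
This equals the undisturbed p*, a classic result of Lande's extension.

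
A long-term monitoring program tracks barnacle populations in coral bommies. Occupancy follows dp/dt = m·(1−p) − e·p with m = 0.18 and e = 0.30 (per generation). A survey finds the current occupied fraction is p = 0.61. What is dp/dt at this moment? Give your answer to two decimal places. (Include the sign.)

-0.11

Colonization term: m·(1−p) = 0.18×0.3900 = 0.07020.
Extinction term: e·p = 0.18300.
dp/dt = 0.07020 − 0.18300 = -0.11280.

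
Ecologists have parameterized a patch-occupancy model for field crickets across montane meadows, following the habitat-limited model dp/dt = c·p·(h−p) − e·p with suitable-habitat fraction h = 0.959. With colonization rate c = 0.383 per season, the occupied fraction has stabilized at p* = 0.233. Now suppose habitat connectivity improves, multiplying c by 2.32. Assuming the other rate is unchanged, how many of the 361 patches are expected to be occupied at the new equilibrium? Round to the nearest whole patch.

233

Balance c(h−p*) = e gives e = 0.383×(0.959 − 0.23300) = 0.27806.
New p* = 0.959 − e/c = 0.959 − 0.27806/0.88856 = 0.64607.
Expected occupied = 361 × 0.64607 = 233.23 ≈ 233.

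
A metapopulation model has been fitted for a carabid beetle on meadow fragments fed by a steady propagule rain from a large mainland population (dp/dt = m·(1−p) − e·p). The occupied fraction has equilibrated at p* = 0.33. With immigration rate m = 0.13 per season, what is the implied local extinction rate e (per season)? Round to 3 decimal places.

0.264

At equilibrium m(1−p*) = e·p*, so e = m(1−p*)/p*.
e = 0.13 × 0.6700 / 0.33 = 0.2639.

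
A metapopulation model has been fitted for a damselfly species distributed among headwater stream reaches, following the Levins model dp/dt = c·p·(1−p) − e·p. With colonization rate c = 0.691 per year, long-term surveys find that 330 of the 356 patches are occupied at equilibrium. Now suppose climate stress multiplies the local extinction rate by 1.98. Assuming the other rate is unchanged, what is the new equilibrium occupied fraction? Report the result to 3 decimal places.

Observed p* = 330/356 = 0.92697.
Balance c(1−p*) = e gives e = 0.691×(1 − 0.92697) = 0.05046.
New p* = 1 − e/c = 1 − 0.09991/0.69100 = 0.85541.

0.855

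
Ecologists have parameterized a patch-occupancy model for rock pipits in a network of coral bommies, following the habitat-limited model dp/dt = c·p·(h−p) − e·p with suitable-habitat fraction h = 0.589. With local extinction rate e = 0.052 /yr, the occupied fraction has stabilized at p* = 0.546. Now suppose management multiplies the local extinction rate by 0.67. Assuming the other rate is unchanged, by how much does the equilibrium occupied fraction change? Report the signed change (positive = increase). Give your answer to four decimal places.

Balance c(h−p*) = e gives c = e/(0.589 − 0.54600) = 0.052/0.04300 = 1.20930.
New p* = 0.589 − e/c = 0.589 − 0.03484/1.20930 = 0.56019.
Δp* = 0.56019 − 0.54600 = +0.01419.

0.0142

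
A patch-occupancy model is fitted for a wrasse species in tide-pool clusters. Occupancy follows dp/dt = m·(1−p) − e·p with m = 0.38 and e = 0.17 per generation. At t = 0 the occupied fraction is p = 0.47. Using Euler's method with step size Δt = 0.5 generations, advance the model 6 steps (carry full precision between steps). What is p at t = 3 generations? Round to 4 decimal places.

0.6588

Update rule: p ← p + [m·(1−p) − e·p]·Δt with Δt = 0.5.
step 1: Δp = +0.06075, p = 0.53075
step 2: Δp = +0.04404, p = 0.57479
step 3: Δp = +0.03193, p = 0.60673
step 4: Δp = +0.02315, p = 0.62988
step 5: Δp = +0.01678, p = 0.64666
step 6: Δp = +0.01217, p = 0.65883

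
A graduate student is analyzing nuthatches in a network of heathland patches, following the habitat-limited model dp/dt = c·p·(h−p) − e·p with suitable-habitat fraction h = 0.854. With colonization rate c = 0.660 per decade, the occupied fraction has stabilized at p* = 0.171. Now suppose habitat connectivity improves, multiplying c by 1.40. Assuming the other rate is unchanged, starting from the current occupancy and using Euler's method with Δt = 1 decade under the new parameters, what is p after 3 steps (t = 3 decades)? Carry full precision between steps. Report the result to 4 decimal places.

Balance c(h−p*) = e gives e = 0.660×(0.854 − 0.17100) = 0.45078.
Starting from p₀ = 0.17100; update p ← p + (dp/dt)·Δt with the new parameters.
p: 0.17100 → 0.20183  (Δp = +0.03083)
p: 0.20183 → 0.23248  (Δp = +0.03064)
p: 0.23248 → 0.26119  (Δp = +0.02871)

0.2612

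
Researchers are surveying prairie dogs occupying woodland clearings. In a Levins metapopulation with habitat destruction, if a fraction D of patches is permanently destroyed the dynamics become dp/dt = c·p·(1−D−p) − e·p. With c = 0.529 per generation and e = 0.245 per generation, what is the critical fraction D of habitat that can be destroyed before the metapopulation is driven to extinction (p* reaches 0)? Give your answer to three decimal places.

0.537

The nontrivial equilibrium is p* = (1−D) − e/c; extinction occurs when this hits zero.
So D_crit = 1 − e/c = 1 − 0.245/0.529 = 1 − 0.4631 = 0.5369.
Note this equals the original equilibrium occupancy — the Levins extinction-debt result.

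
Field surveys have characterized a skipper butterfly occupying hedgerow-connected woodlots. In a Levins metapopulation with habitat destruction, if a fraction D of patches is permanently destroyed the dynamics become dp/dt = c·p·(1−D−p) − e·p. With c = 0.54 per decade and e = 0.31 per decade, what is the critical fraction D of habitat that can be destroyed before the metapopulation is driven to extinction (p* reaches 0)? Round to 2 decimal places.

0.43

The nontrivial equilibrium is p* = (1−D) − e/c; extinction occurs when this hits zero.
So D_crit = 1 − e/c = 1 − 0.31/0.54 = 1 − 0.5741 = 0.4259.
This equals the undisturbed p*, a classic result of Lande's extension.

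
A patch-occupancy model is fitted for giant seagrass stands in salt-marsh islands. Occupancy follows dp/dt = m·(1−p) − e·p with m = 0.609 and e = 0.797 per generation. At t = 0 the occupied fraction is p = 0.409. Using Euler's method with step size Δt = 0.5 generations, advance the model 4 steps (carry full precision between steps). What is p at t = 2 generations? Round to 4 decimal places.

0.4330

Update rule: p ← p + [m·(1−p) − e·p]·Δt with Δt = 0.5.
p: 0.40900 → 0.42597  (Δp = +0.01697)
p: 0.42597 → 0.43101  (Δp = +0.00504)
p: 0.43101 → 0.43251  (Δp = +0.00150)
p: 0.43251 → 0.43296  (Δp = +0.00044)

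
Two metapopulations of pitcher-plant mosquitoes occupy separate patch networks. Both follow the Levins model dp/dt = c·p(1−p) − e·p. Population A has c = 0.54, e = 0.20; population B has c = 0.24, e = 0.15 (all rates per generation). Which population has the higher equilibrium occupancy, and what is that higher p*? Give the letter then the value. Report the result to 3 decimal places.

A: p*_A = 1 − 0.20/0.54 = 0.6296.
B: p*_B = 1 − 0.15/0.24 = 0.3750.
A is higher at 0.6296.

A, 0.630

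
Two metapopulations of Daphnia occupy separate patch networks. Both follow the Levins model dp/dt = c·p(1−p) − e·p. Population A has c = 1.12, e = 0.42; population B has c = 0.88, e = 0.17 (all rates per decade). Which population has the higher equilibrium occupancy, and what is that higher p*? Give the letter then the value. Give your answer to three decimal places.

A: p*_A = 1 − 0.42/1.12 = 0.6250.
B: p*_B = 1 − 0.17/0.88 = 0.8068.
B is higher at 0.8068.

B, 0.807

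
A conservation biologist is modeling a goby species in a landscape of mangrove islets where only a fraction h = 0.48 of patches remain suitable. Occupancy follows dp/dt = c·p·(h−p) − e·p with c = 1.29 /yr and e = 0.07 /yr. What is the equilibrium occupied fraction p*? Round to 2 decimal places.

Setting dp/dt = 0 and dividing by p* gives c·(h−p*) = e.
So p* = h − e/c = 0.48 − 0.07/1.29 = 0.48 − 0.0543 = 0.4257.

0.43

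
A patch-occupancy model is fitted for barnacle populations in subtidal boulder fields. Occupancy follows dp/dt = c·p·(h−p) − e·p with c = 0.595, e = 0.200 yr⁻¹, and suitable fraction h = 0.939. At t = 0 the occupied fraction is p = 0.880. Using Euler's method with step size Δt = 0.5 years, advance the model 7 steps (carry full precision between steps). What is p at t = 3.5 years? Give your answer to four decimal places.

0.6509

Update rule: p ← p + [c·p·(h−p) − e·p]·Δt with Δt = 0.5.
t = 0.5: p = 0.88000 + (-0.07255) = 0.80745
t = 1: p = 0.80745 + (-0.04914) = 0.75830
t = 1.5: p = 0.75830 + (-0.03507) = 0.72324
t = 2: p = 0.72324 + (-0.02590) = 0.69734
t = 2.5: p = 0.69734 + (-0.01960) = 0.67774
t = 3: p = 0.67774 + (-0.01510) = 0.66264
t = 3.5: p = 0.66264 + (-0.01178) = 0.65086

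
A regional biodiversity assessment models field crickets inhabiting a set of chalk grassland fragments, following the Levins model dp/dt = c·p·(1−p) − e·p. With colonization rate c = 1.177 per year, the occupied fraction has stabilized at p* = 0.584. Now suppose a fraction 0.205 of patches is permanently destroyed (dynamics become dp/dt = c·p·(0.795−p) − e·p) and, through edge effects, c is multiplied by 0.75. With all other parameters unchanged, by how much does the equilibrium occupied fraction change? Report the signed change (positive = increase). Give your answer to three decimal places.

-0.344

Balance c(1−p*) = e gives e = 1.177×(1 − 0.58400) = 0.48963.
New p* = 0.795 − e/c = 0.795 − 0.48963/0.88275 = 0.24034.
Δp* = 0.24034 − 0.58400 = -0.34366.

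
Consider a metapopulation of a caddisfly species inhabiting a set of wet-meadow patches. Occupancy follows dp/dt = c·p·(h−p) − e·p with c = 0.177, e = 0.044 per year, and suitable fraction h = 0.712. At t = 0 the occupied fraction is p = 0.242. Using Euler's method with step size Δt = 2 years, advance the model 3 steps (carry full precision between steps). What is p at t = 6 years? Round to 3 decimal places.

0.298

Update rule: p ← p + [c·p·(h−p) − e·p]·Δt with Δt = 2.
t = 2: p = 0.24200 + (+0.01897) = 0.26097
t = 4: p = 0.26097 + (+0.01870) = 0.27967
t = 6: p = 0.27967 + (+0.01819) = 0.29786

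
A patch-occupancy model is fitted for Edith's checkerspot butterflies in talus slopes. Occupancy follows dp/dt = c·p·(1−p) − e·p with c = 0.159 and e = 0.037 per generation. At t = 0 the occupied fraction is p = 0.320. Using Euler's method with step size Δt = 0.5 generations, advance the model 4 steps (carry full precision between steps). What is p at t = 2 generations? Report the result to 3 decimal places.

0.366

Update rule: p ← p + [c·p·(1−p) − e·p]·Δt with Δt = 0.5.
p: 0.32000 → 0.33138  (Δp = +0.01138)
p: 0.33138 → 0.34286  (Δp = +0.01148)
p: 0.34286 → 0.35443  (Δp = +0.01157)
p: 0.35443 → 0.36607  (Δp = +0.01163)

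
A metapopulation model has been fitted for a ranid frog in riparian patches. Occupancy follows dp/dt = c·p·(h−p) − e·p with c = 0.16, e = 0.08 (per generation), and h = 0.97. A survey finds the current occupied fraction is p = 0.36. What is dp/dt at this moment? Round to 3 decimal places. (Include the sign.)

Colonization term: c·p·(h−p) = 0.16×0.36×0.6100 = 0.03514.
Extinction term: e·p = 0.02880.
dp/dt = 0.03514 − 0.02880 = 0.00634.

0.006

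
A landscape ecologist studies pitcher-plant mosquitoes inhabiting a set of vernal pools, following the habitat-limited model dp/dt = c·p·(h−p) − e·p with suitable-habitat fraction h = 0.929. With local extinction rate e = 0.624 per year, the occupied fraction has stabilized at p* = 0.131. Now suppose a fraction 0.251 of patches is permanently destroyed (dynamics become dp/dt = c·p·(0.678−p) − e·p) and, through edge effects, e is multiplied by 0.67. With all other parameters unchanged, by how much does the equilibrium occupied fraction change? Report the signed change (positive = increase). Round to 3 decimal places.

0.012

Balance c(h−p*) = e gives c = e/(0.929 − 0.13100) = 0.624/0.79800 = 0.78195.
New p* = 0.678 − e/c = 0.678 − 0.41808/0.78195 = 0.14334.
Δp* = 0.14334 − 0.13100 = +0.01234.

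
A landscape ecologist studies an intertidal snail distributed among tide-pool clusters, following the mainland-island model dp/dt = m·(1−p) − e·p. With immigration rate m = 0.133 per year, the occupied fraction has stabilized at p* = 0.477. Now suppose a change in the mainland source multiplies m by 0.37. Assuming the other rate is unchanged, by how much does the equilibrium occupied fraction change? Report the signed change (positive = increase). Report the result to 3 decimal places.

-0.225

Balance m(1−p*) = e·p* gives e = m(1−p*)/p* = 0.133×0.52300/0.47700 = 0.14583.
New p* = m/(m+e) = 0.04921/(0.04921+0.14583) = 0.25231.
Δp* = 0.25231 − 0.47700 = -0.22469.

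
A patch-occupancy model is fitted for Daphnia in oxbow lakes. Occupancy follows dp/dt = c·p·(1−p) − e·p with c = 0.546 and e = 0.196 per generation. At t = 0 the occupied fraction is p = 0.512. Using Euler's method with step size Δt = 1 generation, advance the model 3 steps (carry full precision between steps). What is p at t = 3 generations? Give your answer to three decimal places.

0.596

Update rule: p ← p + [c·p·(1−p) − e·p]·Δt with Δt = 1.
step 1: Δp = +0.03607, p = 0.54807
step 2: Δp = +0.02782, p = 0.57589
step 3: Δp = +0.02048, p = 0.59637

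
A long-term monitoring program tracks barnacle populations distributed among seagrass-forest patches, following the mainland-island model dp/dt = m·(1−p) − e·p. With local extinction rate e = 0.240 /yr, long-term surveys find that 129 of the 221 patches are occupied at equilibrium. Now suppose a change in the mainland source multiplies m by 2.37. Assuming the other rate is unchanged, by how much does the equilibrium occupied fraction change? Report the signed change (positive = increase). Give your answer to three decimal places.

0.185

Observed p* = 129/221 = 0.58371.
Balance m(1−p*) = e·p* gives m = e·p*/(1−p*) = 0.240×0.58371/0.41629 = 0.33652.
New p* = m/(m+e) = 0.79755/(0.79755+0.24000) = 0.76869.
Δp* = 0.76869 − 0.58371 = +0.18498.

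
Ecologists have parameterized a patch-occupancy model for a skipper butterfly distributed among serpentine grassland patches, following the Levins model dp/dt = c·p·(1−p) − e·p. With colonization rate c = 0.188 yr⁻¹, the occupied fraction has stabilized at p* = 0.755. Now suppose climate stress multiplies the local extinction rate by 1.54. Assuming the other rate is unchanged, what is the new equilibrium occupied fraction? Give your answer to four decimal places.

Balance c(1−p*) = e gives e = 0.188×(1 − 0.75500) = 0.04606.
New p* = 1 − e/c = 1 − 0.07093/0.18800 = 0.62271.

0.6227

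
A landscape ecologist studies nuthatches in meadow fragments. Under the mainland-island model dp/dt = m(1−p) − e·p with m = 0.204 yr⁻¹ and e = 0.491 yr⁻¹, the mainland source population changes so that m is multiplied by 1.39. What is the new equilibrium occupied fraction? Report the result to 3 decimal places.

Before: p* = 0.204/(0.204+0.491) = 0.2935.
After: m = 0.28356, e = 0.491; p* = 0.28356/0.7746 = 0.3661.

0.366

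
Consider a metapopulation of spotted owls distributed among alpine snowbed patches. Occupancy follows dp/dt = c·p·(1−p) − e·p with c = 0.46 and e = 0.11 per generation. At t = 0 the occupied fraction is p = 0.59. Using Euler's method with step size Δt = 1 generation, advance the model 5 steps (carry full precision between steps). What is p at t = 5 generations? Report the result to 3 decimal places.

0.733

Update rule: p ← p + [c·p·(1−p) − e·p]·Δt with Δt = 1.
t = 1: p = 0.59000 + (+0.04637) = 0.63637
t = 2: p = 0.63637 + (+0.03644) = 0.67282
t = 3: p = 0.67282 + (+0.02725) = 0.70007
t = 4: p = 0.70007 + (+0.01958) = 0.71965
t = 5: p = 0.71965 + (+0.01365) = 0.73329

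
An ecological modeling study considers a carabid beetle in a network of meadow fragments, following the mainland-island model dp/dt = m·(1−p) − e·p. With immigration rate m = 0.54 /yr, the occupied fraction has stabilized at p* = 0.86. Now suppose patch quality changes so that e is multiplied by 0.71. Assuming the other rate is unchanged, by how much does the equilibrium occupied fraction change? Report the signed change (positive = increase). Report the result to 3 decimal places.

0.036

Balance m(1−p*) = e·p* gives e = m(1−p*)/p* = 0.54×0.14000/0.86000 = 0.08791.
New p* = m/(m+e) = 0.54000/(0.54000+0.06242) = 0.89638.
Δp* = 0.89638 − 0.86000 = +0.03638.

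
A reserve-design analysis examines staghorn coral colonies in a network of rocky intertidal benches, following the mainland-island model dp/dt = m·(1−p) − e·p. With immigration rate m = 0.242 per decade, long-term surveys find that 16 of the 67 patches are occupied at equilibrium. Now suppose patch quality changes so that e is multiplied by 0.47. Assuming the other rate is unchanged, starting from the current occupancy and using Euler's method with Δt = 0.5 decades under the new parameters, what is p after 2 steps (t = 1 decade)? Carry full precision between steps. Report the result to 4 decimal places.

0.3217

Observed p* = 16/67 = 0.23881.
Balance m(1−p*) = e·p* gives e = m(1−p*)/p* = 0.242×0.76119/0.23881 = 0.77138.
Starting from p₀ = 0.23881; update p ← p + (dp/dt)·Δt with the new parameters.
p: 0.23881 → 0.28762  (Δp = +0.04882)
p: 0.28762 → 0.32168  (Δp = +0.03406)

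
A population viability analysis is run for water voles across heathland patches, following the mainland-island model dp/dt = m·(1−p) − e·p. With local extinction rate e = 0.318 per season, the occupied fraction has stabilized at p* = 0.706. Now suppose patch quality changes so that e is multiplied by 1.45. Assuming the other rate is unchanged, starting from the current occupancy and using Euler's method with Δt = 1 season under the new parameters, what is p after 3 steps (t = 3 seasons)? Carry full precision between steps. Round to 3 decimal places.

Balance m(1−p*) = e·p* gives m = e·p*/(1−p*) = 0.318×0.70600/0.29400 = 0.76363.
Starting from p₀ = 0.70600; update p ← p + (dp/dt)·Δt with the new parameters.
step 1: Δp = -0.10103, p = 0.60497
step 2: Δp = +0.02270, p = 0.62768
step 3: Δp = -0.00510, p = 0.62257

0.623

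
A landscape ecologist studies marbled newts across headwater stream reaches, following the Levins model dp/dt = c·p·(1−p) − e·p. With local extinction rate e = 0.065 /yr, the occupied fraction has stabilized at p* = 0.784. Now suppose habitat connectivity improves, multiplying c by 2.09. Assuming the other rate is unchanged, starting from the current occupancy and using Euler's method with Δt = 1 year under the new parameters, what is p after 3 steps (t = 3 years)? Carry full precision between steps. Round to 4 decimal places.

Balance c(1−p*) = e gives c = e/(1 − 0.78400) = 0.065/0.21600 = 0.30093.
Starting from p₀ = 0.78400; update p ← p + (dp/dt)·Δt with the new parameters.
  1  |  dp/dt·Δt = +0.055546  |  p_1 = 0.839546
  2  |  dp/dt·Δt = +0.030152  |  p_2 = 0.869699
  3  |  dp/dt·Δt = +0.014742  |  p_3 = 0.884441

0.8844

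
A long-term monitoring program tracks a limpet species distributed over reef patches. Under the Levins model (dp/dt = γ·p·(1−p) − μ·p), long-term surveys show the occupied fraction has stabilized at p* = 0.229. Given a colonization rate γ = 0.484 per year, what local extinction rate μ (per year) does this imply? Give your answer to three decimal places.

At equilibrium γ(1−p*) = μ.
μ = 0.484 × (1 − 0.229) = 0.484 × 0.7710 = 0.3732.

0.373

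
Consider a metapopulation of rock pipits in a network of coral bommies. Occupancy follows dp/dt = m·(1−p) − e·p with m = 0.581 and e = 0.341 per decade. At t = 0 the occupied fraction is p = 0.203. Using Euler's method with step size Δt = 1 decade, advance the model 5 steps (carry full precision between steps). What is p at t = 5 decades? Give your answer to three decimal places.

0.630

Update rule: p ← p + [m·(1−p) − e·p]·Δt with Δt = 1.
p: 0.20300 → 0.59683  (Δp = +0.39383)
p: 0.59683 → 0.62755  (Δp = +0.03072)
p: 0.62755 → 0.62995  (Δp = +0.00240)
p: 0.62995 → 0.63014  (Δp = +0.00019)
p: 0.63014 → 0.63015  (Δp = +0.00001)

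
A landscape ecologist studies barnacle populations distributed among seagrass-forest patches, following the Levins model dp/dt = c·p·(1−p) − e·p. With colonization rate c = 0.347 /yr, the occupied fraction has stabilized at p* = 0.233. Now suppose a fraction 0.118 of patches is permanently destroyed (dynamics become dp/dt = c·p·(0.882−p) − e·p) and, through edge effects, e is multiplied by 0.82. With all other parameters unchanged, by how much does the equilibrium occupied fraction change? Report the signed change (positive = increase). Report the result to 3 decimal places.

0.020

Balance c(1−p*) = e gives e = 0.347×(1 − 0.23300) = 0.26615.
New p* = 0.882 − e/c = 0.882 − 0.21824/0.34700 = 0.25307.
Δp* = 0.25307 − 0.23300 = +0.02007.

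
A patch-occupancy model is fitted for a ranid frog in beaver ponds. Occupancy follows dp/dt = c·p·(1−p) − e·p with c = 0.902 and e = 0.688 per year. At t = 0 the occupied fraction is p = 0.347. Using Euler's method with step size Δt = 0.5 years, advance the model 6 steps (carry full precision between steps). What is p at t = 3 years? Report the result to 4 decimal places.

0.2812

Update rule: p ← p + [c·p·(1−p) − e·p]·Δt with Δt = 0.5.
step 1: Δp = -0.01718, p = 0.32982
step 2: Δp = -0.01377, p = 0.31605
step 3: Δp = -0.01123, p = 0.30482
step 4: Δp = -0.00929, p = 0.29553
step 5: Δp = -0.00777, p = 0.28776
step 6: Δp = -0.00656, p = 0.28121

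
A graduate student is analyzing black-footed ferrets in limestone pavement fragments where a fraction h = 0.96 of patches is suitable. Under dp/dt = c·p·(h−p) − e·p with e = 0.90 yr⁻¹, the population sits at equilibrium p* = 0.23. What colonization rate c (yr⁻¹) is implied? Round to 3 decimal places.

At equilibrium c(h−p*) = e, so c = e/(h−p*).
c = 0.90/(0.96 − 0.23) = 0.90/0.7300 = 1.2329.

1.233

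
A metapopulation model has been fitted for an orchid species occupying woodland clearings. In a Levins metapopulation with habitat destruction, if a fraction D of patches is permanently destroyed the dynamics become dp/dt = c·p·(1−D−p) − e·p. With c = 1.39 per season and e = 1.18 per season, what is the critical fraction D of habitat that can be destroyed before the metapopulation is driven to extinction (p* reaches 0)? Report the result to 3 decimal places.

0.151

The nontrivial equilibrium is p* = (1−D) − e/c; extinction occurs when this hits zero.
So D_crit = 1 − e/c = 1 − 1.18/1.39 = 1 − 0.8489 = 0.1511.
Note this equals the original equilibrium occupancy — the Levins extinction-debt result.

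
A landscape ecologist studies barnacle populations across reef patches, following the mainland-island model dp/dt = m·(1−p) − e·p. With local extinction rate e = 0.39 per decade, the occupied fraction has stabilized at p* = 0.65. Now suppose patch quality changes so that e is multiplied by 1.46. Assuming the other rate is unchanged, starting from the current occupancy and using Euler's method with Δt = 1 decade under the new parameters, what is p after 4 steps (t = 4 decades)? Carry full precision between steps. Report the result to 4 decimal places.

0.5605

Balance m(1−p*) = e·p* gives m = e·p*/(1−p*) = 0.39×0.65000/0.35000 = 0.72429.
Starting from p₀ = 0.65000; update p ← p + (dp/dt)·Δt with the new parameters.
t = 1: p = 0.65000 + (-0.11661) = 0.53339
t = 2: p = 0.53339 + (+0.03425) = 0.56764
t = 3: p = 0.56764 + (-0.01006) = 0.55758
t = 4: p = 0.55758 + (+0.00295) = 0.56053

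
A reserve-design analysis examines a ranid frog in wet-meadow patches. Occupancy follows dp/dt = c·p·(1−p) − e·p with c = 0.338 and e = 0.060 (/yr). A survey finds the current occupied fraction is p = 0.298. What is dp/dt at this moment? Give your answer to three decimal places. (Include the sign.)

Colonization term: c·p·(1−p) = 0.338×0.298×0.7020 = 0.07071.
Extinction term: e·p = 0.01788.
dp/dt = 0.07071 − 0.01788 = 0.05283.

0.053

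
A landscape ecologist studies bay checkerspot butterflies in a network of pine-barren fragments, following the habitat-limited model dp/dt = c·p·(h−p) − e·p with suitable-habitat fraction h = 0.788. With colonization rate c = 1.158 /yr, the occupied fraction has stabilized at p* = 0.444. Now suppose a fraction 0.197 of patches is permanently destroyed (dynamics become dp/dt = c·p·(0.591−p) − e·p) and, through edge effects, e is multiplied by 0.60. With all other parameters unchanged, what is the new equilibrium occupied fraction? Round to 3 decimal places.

Balance c(h−p*) = e gives e = 1.158×(0.788 − 0.44400) = 0.39835.
New p* = 0.591 − e/c = 0.591 − 0.23901/1.15800 = 0.38460.

0.385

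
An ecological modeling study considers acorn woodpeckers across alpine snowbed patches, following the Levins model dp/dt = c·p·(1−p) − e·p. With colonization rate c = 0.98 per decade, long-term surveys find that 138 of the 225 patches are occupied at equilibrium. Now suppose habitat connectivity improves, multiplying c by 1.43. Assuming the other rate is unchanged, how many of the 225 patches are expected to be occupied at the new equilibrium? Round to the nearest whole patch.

164

Observed p* = 138/225 = 0.61333.
Balance c(1−p*) = e gives e = 0.98×(1 − 0.61333) = 0.37894.
New p* = 1 − e/c = 1 − 0.37894/1.40140 = 0.72960.
Expected occupied = 225 × 0.72960 = 164.16 ≈ 164.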